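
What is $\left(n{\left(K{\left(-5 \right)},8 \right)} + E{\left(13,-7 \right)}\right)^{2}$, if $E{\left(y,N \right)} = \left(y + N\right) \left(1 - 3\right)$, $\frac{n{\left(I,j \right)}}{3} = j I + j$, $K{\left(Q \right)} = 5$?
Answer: $17424$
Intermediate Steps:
$n{\left(I,j \right)} = 3 j + 3 I j$ ($n{\left(I,j \right)} = 3 \left(j I + j\right) = 3 \left(I j + j\right) = 3 \left(j + I j\right) = 3 j + 3 I j$)
$E{\left(y,N \right)} = - 2 N - 2 y$ ($E{\left(y,N \right)} = \left(N + y\right) \left(-2\right) = - 2 N - 2 y$)
$\left(n{\left(K{\left(-5 \right)},8 \right)} + E{\left(13,-7 \right)}\right)^{2} = \left(3 \cdot 8 \left(1 + 5\right) - 12\right)^{2} = \left(3 \cdot 8 \cdot 6 + \left(14 - 26\right)\right)^{2} = \left(144 - 12\right)^{2} = 132^{2} = 17424$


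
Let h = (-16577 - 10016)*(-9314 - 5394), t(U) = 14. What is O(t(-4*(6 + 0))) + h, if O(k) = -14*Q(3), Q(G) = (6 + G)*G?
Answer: 391129466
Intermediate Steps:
Q(G) = G*(6 + G)
O(k) = -378 (O(k) = -42*(6 + 3) = -42*9 = -14*27 = -378)
h = 391129844 (h = -26593*(-14708) = 391129844)
O(t(-4*(6 + 0))) + h = -378 + 391129844 = 391129466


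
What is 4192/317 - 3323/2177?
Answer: 8072593/690109 ≈ 11.698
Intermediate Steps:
4192/317 - 3323/2177 = 8072593/690109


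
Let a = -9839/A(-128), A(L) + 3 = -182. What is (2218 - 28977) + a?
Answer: -4940576/185 ≈ -26706.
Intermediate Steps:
A(L) = -185 (A(L) = -3 - 182 = -185)
a = 9839/185 (a = -9839/(-185) = -9839*(-1/185) = 9839/185 ≈ 53.184)
(2218 - 28977) + a = (2218 - 28977) + 9839/185 = -26759 + 9839/185 = -4940576/185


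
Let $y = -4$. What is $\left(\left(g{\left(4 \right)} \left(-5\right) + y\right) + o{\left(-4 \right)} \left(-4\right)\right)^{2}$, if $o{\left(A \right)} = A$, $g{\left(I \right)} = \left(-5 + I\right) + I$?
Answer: $9$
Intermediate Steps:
$g{\left(I \right)} = -5 + 2 I$
$\left(\left(g{\left(4 \right)} \left(-5\right) + y\right) + o{\left(-4 \right)} \left(-4\right)\right)^{2} = \left(\left(\left(-5 + 2 \cdot 4\right) \left(-5\right) - 4\right) - -16\right)^{2} = \left(\left(\left(-5 + 8\right) \left(-5\right) - 4\right) + 16\right)^{2} = \left(\left(3 \left(-5\right) - 4\right) + 16\right)^{2} = \left(\left(-15 - 4\right) + 16\right)^{2} = \left(-19 + 16\right)^{2} = \left(-3\right)^{2} = 9$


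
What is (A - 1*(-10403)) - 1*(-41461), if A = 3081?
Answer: 54945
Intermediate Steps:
(A - 1*(-10403)) - 1*(-41461) = (3081 - 1*(-10403)) - 1*(-41461) = (3081 + 10403) + 41461 = 13484 + 41461 = 54945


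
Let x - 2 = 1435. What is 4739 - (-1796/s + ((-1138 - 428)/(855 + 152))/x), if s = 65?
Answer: 149447946273/31352945 ≈ 4766.6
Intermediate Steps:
x = 1437 (x = 2 + 1435 = 1437)
4739 - (-1796/s + ((-1138 - 428)/(855 + 152))/x) = 4739 - (-1796/65 + ((-1138 - 428)/(855 + 152))/1437) = 4739 - (-1796*1/65 - 1566/1007*(1/1437)) = 4739 - (-1796/65 - 1566*1/1007*(1/1437)) = 4739 - (-1796/65 - 1566/1007*1/1437) = 4739 - (-1796/65 - 522/482353) = 4739 - 1*(-866339918/31352945) = 4739 + 866339918/31352945 = 149447946273/31352945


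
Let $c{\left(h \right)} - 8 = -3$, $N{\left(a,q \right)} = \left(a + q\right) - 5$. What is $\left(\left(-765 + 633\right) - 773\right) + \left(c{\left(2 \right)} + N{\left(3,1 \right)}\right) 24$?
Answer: $-809$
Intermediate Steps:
$N{\left(a,q \right)} = -5 + a + q$
$c{\left(h \right)} = 5$ ($c{\left(h \right)} = 8 - 3 = 5$)
$\left(\left(-765 + 633\right) - 773\right) + \left(c{\left(2 \right)} + N{\left(3,1 \right)}\right) 24 = \left(\left(-765 + 633\right) - 773\right) + \left(5 + \left(-5 + 3 + 1\right)\right) 24 = \left(-132 - 773\right) + \left(5 - 1\right) 24 = -905 + 4 \cdot 24 = -905 + 96 = -809$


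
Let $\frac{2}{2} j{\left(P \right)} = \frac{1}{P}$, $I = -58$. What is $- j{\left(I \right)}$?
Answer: $\frac{1}{58} \approx 0.017241$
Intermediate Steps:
$j{\left(P \right)} = \frac{1}{P}$
$- j{\left(I \right)} = - \frac{1}{-58} = \left(-1\right) \left(- \frac{1}{58}\right) = \frac{1}{58}$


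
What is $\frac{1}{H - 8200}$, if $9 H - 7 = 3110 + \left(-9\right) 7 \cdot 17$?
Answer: $- \frac{3}{23918} \approx -0.00012543$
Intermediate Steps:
$H = \frac{682}{3}$ ($H = \frac{7}{9} + \frac{3110 + \left(-9\right) 7 \cdot 17}{9} = \frac{7}{9} + \frac{3110 - 1071}{9} = \frac{7}{9} + \frac{1}{9} \cdot 2039 = \frac{7}{9} + \frac{2039}{9} = \frac{682}{3} \approx 227.33$)
$\frac{1}{H - 8200} = \frac{1}{\frac{682}{3} - 8200} = \frac{1}{- \frac{23918}{3}} = - \frac{3}{23918}$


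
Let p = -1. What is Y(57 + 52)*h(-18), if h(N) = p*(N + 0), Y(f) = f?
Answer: 1962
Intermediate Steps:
h(N) = -N (h(N) = -(N + 0) = -N)
Y(57 + 52)*h(-18) = (57 + 52)*(-1*(-18)) = 109*18 = 1962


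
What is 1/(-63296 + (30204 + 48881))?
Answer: 1/15789 ≈ 6.3335e-5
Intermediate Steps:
1/(-63296 + (30204 + 48881)) = 1/(-63296 + 79085) = 1/15789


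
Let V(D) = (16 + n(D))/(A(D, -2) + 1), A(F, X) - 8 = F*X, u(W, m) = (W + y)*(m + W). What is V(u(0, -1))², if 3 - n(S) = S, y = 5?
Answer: 576/361 ≈ 1.5956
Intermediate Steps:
u(W, m) = (5 + W)*(W + m) (u(W, m) = (W + 5)*(m + W) = (5 + W)*(W + m))
n(S) = 3 - S
A(F, X) = 8 + F*X
V(D) = (19 - D)/(9 - 2*D) (V(D) = (16 + (3 - D))/((8 + D*(-2)) + 1) = (19 - D)/((8 - 2*D) + 1) = (19 - D)/(9 - 2*D))
V(u(0, -1))² = ((19 - (0² + 5*0 + 5*(-1) + 0*(-1)))/(9 - 2*(0² + 5*0 + 5*(-1) + 0*(-1))))² = ((19 - (0 + 0 - 5 + 0))/(9 - 2*(0 + 0 - 5 + 0)))² = ((19 - 1*(-5))/(9 - 2*(-5)))² = ((19 + 5)/(9 + 10))² = (24/19)² = 576/361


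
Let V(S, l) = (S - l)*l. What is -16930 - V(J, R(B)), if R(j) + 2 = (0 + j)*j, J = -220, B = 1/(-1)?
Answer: -17149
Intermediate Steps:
B = -1
R(j) = -2 + j² (R(j) = -2 + (0 + j)*j = -2 + j*j = -2 + j²)
V(S, l) = l*(S - l)
-16930 - V(J, R(B)) = -16930 - (-2 + (-1)²)*(-220 - (-2 + (-1)²)) = -16930 - (-2 + 1)*(-220 - (-2 + 1)) = -16930 - (-1)*(-220 - 1*(-1)) = -16930 - (-1)*(-220 + 1) = -16930 - (-1)*(-219) = -16930 - 1*219 = -16930 - 219 = -17149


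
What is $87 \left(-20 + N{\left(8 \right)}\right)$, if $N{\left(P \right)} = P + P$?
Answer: $-348$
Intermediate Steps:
$N{\left(P \right)} = 2 P$
$87 \left(-20 + N{\left(8 \right)}\right) = 87 \left(-20 + 2 \cdot 8\right) = 87 \left(-20 + 16\right) = 87 \left(-4\right) = -348$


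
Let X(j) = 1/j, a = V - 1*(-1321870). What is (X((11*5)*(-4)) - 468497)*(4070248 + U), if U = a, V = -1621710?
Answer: -97153366965282/55 ≈ -1.7664e+12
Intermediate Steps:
a = -299840 (a = -1621710 - 1*(-1321870) = -1621710 + 1321870 = -299840)
U = -299840
(X((11*5)*(-4)) - 468497)*(4070248 + U) = (1/((11*5)*(-4)) - 468497)*(4070248 - 299840) = (1/(55*(-4)) - 468497)*3770408 = (1/(-220) - 468497)*3770408 = (-1/220 - 468497)*3770408 = -103069341/220*3770408 = -97153366965282/55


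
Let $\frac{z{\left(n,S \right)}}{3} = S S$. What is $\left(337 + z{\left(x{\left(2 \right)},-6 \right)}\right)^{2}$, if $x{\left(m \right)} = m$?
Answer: $198025$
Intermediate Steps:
$z{\left(n,S \right)} = 3 S^{2}$ ($z{\left(n,S \right)} = 3 S S = 3 S^{2}$)
$\left(337 + z{\left(x{\left(2 \right)},-6 \right)}\right)^{2} = \left(337 + 3 \left(-6\right)^{2}\right)^{2} = \left(337 + 3 \cdot 36\right)^{2} = \left(337 + 108\right)^{2} = 445^{2} = 198025$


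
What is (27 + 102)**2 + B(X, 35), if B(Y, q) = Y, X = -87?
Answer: 16554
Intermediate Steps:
(27 + 102)**2 + B(X, 35) = (27 + 102)**2 - 87 = 129**2 - 87 = 16641 - 87 = 16554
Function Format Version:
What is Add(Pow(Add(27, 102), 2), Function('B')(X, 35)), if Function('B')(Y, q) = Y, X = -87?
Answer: 16554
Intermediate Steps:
Add(Pow(Add(27, 102), 2), Function('B')(X, 35)) = Add(Pow(Add(27, 102), 2), -87) = Add(Pow(129, 2), -87) = Add(16641, -87) = 16554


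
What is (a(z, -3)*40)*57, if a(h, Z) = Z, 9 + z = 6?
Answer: -6840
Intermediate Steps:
z = -3 (z = -9 + 6 = -3)
(a(z, -3)*40)*57 = -3*40*57 = -120*57 = -6840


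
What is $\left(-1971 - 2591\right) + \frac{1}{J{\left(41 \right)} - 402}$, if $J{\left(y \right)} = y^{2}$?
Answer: $- \frac{5834797}{1279} \approx -4562.0$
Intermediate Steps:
$\left(-1971 - 2591\right) + \frac{1}{J{\left(41 \right)} - 402} = \left(-1971 - 2591\right) + \frac{1}{41^{2} - 402} = -4562 + \frac{1}{1681 - 402} = -4562 + \frac{1}{1279} = - \frac{5834797}{1279}$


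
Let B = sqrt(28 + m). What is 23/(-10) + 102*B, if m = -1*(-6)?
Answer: -23/10 + 102*sqrt(34) ≈ 592.46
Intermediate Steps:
m = 6
B = sqrt(34) (B = sqrt(28 + 6) = sqrt(34) ≈ 5.8309)
23/(-10) + 102*B = 23/(-10) + 102*sqrt(34) = 23*(-1/10) + 102*sqrt(34) = -23/10 + 102*sqrt(34)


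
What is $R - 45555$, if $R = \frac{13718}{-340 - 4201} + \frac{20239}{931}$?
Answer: $- \frac{10132232556}{222509} \approx -45536.0$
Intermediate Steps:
$R = \frac{4164939}{222509}$ ($R = \frac{13718}{-4541} + 20239 \cdot \frac{1}{931} = 13718 \left(- \frac{1}{4541}\right) + \frac{20239}{931} = - \frac{722}{239} + \frac{20239}{931} = \frac{4164939}{222509} \approx 18.718$)
$R - 45555 = \frac{4164939}{222509} - 45555 = - \frac{10132232556}{222509}$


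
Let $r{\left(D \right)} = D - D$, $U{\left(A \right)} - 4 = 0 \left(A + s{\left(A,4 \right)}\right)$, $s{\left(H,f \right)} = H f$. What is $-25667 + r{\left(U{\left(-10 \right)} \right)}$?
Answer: $-25667$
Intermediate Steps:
$U{\left(A \right)} = 4$ ($U{\left(A \right)} = 4 + 0 \left(A + A 4\right) = 4 + 0 \left(A + 4 A\right) = 4 + 0 \cdot 5 A = 4 + 0 = 4$)
$r{\left(D \right)} = 0$
$-25667 + r{\left(U{\left(-10 \right)} \right)} = -25667 + 0 = -25667$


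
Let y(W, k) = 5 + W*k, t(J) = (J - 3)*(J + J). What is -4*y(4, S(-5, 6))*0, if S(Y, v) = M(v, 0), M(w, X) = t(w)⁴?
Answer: 0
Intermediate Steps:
t(J) = 2*J*(-3 + J) (t(J) = (-3 + J)*(2*J) = 2*J*(-3 + J))
M(w, X) = 16*w⁴*(-3 + w)⁴ (M(w, X) = (2*w*(-3 + w))⁴ = 16*w⁴*(-3 + w)⁴)
S(Y, v) = 16*v⁴*(-3 + v)⁴
-4*y(4, S(-5, 6))*0 = -4*(5 + 4*(16*6⁴*(-3 + 6)⁴))*0 = -4*(5 + 4*(16*1296*3⁴))*0 = -4*(5 + 4*(16*1296*81))*0 = -4*(5 + 4*1679616)*0 = -4*(5 + 6718464)*0 = -4*6718469*0 = -26873876*0 = 0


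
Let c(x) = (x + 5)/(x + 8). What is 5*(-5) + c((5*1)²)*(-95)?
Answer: -1225/11 ≈ -111.36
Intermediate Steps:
c(x) = (5 + x)/(8 + x)
5*(-5) + c((5*1)²)*(-95) = 5*(-5) + ((5 + (5*1)²)/(8 + (5*1)²))*(-95) = -25 + ((5 + 5²)/(8 + 5²))*(-95) = -25 + ((5 + 25)/(8 + 25))*(-95) = -25 + (30/33)*(-95) = -25 + ((1/33)*30)*(-95) = -25 + (10/11)*(-95) = -25 - 950/11 = -1225/11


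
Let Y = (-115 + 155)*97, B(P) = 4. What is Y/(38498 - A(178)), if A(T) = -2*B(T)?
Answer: 1940/19253 ≈ 0.10076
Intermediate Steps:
Y = 3880 (Y = 40*97 = 3880)
A(T) = -8 (A(T) = -2*4 = -8)
Y/(38498 - A(178)) = 3880/(38498 - 1*(-8)) = 3880/(38498 + 8) = 3880/38506 = 3880*(1/38506) = 1940/19253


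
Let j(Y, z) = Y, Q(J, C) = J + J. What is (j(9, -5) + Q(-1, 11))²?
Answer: 49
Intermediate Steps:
Q(J, C) = 2*J
(j(9, -5) + Q(-1, 11))² = (9 + 2*(-1))² = (9 - 2)² = 7² = 49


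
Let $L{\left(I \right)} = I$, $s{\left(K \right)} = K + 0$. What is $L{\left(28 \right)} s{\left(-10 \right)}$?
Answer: $-280$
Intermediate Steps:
$s{\left(K \right)} = K$
$L{\left(28 \right)} s{\left(-10 \right)} = 28 \left(-10\right) = -280$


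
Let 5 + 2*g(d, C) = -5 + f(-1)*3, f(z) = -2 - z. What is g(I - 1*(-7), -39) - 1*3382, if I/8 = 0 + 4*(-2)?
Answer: -6777/2 ≈ -3388.5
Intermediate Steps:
I = -64 (I = 8*(0 + 4*(-2)) = 8*(0 - 8) = 8*(-8) = -64)
g(d, C) = -13/2 (g(d, C) = -5/2 + (-5 + (-2 - 1*(-1))*3)/2 = -5/2 + (-5 + (-2 + 1)*3)/2 = -5/2 + (-5 - 1*3)/2 = -5/2 + (-5 - 3)/2 = -5/2 + (1/2)*(-8) = -5/2 - 4 = -13/2)
g(I - 1*(-7), -39) - 1*3382 = -13/2 - 1*3382 = -13/2 - 3382 = -6777/2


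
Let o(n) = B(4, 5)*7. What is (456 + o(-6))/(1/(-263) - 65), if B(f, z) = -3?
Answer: -114405/17096 ≈ -6.6919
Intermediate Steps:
o(n) = -21 (o(n) = -3*7 = -21)
(456 + o(-6))/(1/(-263) - 65) = (456 - 21)/(1/(-263) - 65) = 435/(-1/263 - 65) = 435/(-17096/263) = 435*(-263/17096) = -114405/17096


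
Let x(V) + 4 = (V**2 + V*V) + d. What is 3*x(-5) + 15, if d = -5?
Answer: 138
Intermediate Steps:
x(V) = -9 + 2*V**2 (x(V) = -4 + ((V**2 + V*V) - 5) = -4 + ((V**2 + V**2) - 5) = -4 + (2*V**2 - 5) = -4 + (-5 + 2*V**2) = -9 + 2*V**2)
3*x(-5) + 15 = 3*(-9 + 2*(-5)**2) + 15 = 3*(-9 + 2*25) + 15 = 3*(-9 + 50) + 15 = 3*41 + 15 = 123 + 15 = 138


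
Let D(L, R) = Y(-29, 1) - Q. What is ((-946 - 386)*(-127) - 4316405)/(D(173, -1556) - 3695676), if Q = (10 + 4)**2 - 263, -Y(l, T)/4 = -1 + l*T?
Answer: 592463/527927 ≈ 1.1222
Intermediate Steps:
Y(l, T) = 4 - 4*T*l (Y(l, T) = -4*(-1 + l*T) = -4*(-1 + T*l) = 4 - 4*T*l)
Q = -67 (Q = 14**2 - 263 = 196 - 263 = -67)
D(L, R) = 187 (D(L, R) = (4 - 4*1*(-29)) - 1*(-67) = (4 + 116) + 67 = 120 + 67 = 187)
((-946 - 386)*(-127) - 4316405)/(D(173, -1556) - 3695676) = ((-946 - 386)*(-127) - 4316405)/(187 - 3695676) = (-1332*(-127) - 4316405)/(-3695489) = (169164 - 4316405)*(-1/3695489) = -4147241*(-1/3695489) = 592463/527927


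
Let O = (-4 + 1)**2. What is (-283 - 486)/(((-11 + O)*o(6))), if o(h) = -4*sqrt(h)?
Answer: -769*sqrt(6)/48 ≈ -39.243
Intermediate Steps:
O = 9 (O = (-3)**2 = 9)
(-283 - 486)/(((-11 + O)*o(6))) = (-283 - 486)/(((-11 + 9)*(-4*sqrt(6)))) = -769*sqrt(6)/48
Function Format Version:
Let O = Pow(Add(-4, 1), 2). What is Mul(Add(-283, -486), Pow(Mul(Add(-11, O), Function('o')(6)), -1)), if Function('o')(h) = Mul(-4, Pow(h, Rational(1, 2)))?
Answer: Mul(Rational(-769, 48), Pow(6, Rational(1, 2))) ≈ -39.243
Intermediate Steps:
O = 9 (O = Pow(-3, 2) = 9)
Mul(Add(-283, -486), Pow(Mul(Add(-11, O), Function('o')(6)), -1)) = Mul(Add(-283, -486), Pow(Mul(Add(-11, 9), Mul(-4, Pow(6, Rational(1, 2)))), -1)) = Mul(-769, Pow(Mul(-2, Mul(-4, Pow(6, Rational(1, 2)))), -1)) = Mul(-769, Pow(Mul(8, Pow(6, Rational(1, 2))), -1)) = Mul(-769, Mul(Rational(1, 48), Pow(6, Rational(1, 2)))) = Mul(Rational(-769, 48), Pow(6, Rational(1, 2)))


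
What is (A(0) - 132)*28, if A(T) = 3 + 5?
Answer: -3472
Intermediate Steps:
A(T) = 8
(A(0) - 132)*28 = (8 - 132)*28 = -124*28 = -3472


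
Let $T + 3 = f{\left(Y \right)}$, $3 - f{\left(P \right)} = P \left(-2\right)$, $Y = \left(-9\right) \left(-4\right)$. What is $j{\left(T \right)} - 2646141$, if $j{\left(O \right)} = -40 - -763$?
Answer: $-2645418$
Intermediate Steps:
$Y = 36$
$f{\left(P \right)} = 3 + 2 P$ ($f{\left(P \right)} = 3 - P \left(-2\right) = 3 - - 2 P = 3 + 2 P$)
$T = 72$ ($T = -3 + \left(3 + 2 \cdot 36\right) = -3 + \left(3 + 72\right) = -3 + 75 = 72$)
$j{\left(O \right)} = 723$ ($j{\left(O \right)} = -40 + 763 = 723$)
$j{\left(T \right)} - 2646141 = 723 - 2646141 = -2645418$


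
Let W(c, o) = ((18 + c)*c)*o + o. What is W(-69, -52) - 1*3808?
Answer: -186848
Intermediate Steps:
W(c, o) = o + c*o*(18 + c) (W(c, o) = (c*(18 + c))*o + o = c*o*(18 + c) + o = o + c*o*(18 + c))
W(-69, -52) - 1*3808 = -52*(1 + (-69)² + 18*(-69)) - 1*3808 = -52*(1 + 4761 - 1242) - 3808 = -52*3520 - 3808 = -183040 - 3808 = -186848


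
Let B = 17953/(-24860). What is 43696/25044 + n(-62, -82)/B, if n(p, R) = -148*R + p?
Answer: -1879103387468/112403733 ≈ -16717.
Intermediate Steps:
B = -17953/24860 (B = 17953*(-1/24860) = -17953/24860 ≈ -0.72216)
n(p, R) = p - 148*R
43696/25044 + n(-62, -82)/B = 43696/25044 + (-62 - 148*(-82))/(-17953/24860) = 43696*(1/25044) + (-62 + 12136)*(-24860/17953) = 10924/6261 + 12074*(-24860/17953) = 10924/6261 - 300159640/17953 = -1879103387468/112403733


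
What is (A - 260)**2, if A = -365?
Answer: 390625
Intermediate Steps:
(A - 260)**2 = (-365 - 260)**2 = (-625)**2 = 390625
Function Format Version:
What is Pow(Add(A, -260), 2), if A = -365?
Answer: 390625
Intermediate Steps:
Pow(Add(A, -260), 2) = Pow(Add(-365, -260), 2) = Pow(-625, 2) = 390625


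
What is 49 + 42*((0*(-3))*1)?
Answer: 49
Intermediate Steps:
49 + 42*((0*(-3))*1) = 49 + 42*(0*1) = 49 + 42*0 = 49 + 0 = 49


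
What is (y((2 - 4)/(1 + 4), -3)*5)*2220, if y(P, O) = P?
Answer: -4440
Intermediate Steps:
(y((2 - 4)/(1 + 4), -3)*5)*2220 = (((2 - 4)/(1 + 4))*5)*2220 = (-2/5*5)*2220 = (-2*⅕*5)*2220 = -⅖*5*2220 = -2*2220 = -4440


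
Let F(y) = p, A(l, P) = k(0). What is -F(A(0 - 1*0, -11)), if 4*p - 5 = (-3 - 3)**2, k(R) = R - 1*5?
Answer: -41/4 ≈ -10.250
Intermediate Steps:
k(R) = -5 + R (k(R) = R - 5 = -5 + R)
A(l, P) = -5 (A(l, P) = -5 + 0 = -5)
p = 41/4 (p = 5/4 + (-3 - 3)**2/4 = 5/4 + (1/4)*(-6)**2 = 5/4 + (1/4)*36 = 5/4 + 9 = 41/4 ≈ 10.250)
F(y) = 41/4
-F(A(0 - 1*0, -11)) = -1*41/4 = -41/4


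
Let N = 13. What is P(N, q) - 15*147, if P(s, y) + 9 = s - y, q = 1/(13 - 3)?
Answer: -22011/10 ≈ -2201.1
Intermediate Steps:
q = 1/10 ≈ 0.10000
P(s, y) = -9 + s - y (P(s, y) = -9 + (s - y) = -9 + s - y)
P(N, q) - 15*147 = (-9 + 13 - 1*1/10) - 15*147 = (-9 + 13 - 1/10) - 2205 = 39/10 - 2205 = -22011/10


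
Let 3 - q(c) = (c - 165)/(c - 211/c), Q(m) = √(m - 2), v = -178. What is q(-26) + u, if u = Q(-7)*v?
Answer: -3571/465 - 534*I ≈ -7.6796 - 534.0*I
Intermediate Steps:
Q(m) = √(-2 + m)
q(c) = 3 - (-165 + c)/(c - 211/c) (q(c) = 3 - (c - 165)/(c - 211/c) = 3 - (-165 + c)/(c - 211/c))
u = -534*I (u = √(-2 - 7)*(-178) = √(-9)*(-178) = (3*I)*(-178) = -534*I ≈ -534.0*I)
q(-26) + u = (-633 + 2*(-26)² + 165*(-26))/(-211 + (-26)²) - 534*I = (-633 + 2*676 - 4290)/(-211 + 676) - 534*I = (-633 + 1352 - 4290)/465 - 534*I = (1/465)*(-3571) - 534*I = -3571/465 - 534*I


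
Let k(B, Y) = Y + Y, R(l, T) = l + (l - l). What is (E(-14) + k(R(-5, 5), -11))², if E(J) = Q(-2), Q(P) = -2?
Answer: 576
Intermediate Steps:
R(l, T) = l (R(l, T) = l + 0 = l)
E(J) = -2
k(B, Y) = 2*Y
(E(-14) + k(R(-5, 5), -11))² = (-2 + 2*(-11))² = (-2 - 22)² = (-24)² = 576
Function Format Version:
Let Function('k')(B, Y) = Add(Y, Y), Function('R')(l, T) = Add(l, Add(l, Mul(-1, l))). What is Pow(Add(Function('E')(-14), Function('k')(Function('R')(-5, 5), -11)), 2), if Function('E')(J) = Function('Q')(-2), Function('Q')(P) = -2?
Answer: 576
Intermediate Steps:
Function('R')(l, T) = l (Function('R')(l, T) = Add(l, 0) = l)
Function('E')(J) = -2
Function('k')(B, Y) = Mul(2, Y)
Pow(Add(Function('E')(-14), Function('k')(Function('R')(-5, 5), -11)), 2) = Pow(Add(-2, Mul(2, -11)), 2) = Pow(Add(-2, -22), 2) = Pow(-24, 2) = 576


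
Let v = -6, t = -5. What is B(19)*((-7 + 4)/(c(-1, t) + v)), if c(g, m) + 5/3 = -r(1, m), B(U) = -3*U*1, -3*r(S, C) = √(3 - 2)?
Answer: -513/22 ≈ -23.318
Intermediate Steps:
r(S, C) = -⅓ (r(S, C) = -√(3 - 2)/3 = -√1/3 = -⅓*1 = -⅓)
B(U) = -3*U
c(g, m) = -4/3 (c(g, m) = -5/3 - 1*(-⅓) = -5/3 + ⅓ = -4/3)
B(19)*((-7 + 4)/(c(-1, t) + v)) = (-3*19)*((-7 + 4)/(-4/3 - 6)) = -(-171)/(-22/3) = -(-171)*(-3)/22 = -57*9/22 = -513/22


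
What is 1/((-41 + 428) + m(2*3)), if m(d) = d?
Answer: 1/393 ≈ 0.0025445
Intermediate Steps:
1/((-41 + 428) + m(2*3)) = 1/((-41 + 428) + 2*3) = 1/(387 + 6) = 1/393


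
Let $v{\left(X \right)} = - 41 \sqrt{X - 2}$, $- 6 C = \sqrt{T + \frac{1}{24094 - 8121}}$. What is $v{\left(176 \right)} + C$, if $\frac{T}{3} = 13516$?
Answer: $- 41 \sqrt{174} - \frac{\sqrt{10345284103465}}{95838} \approx -574.39$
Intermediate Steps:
$T = 40548$ ($T = 3 \cdot 13516 = 40548$)
$C = - \frac{\sqrt{10345284103465}}{95838}$ ($C = - \frac{\sqrt{40548 + \frac{1}{24094 - 8121}}}{6} = - \frac{\sqrt{40548 + \frac{1}{15973}}}{6} = - \frac{\sqrt{\frac{647673205}{15973}}}{6} = - \frac{\frac{1}{15973} \sqrt{10345284103465}}{6} = - \frac{\sqrt{10345284103465}}{95838} \approx -33.561$)
$v{\left(X \right)} = - 41 \sqrt{-2 + X}$
$v{\left(176 \right)} + C = - 41 \sqrt{-2 + 176} - \frac{\sqrt{10345284103465}}{95838} = - 41 \sqrt{174} - \frac{\sqrt{10345284103465}}{95838}$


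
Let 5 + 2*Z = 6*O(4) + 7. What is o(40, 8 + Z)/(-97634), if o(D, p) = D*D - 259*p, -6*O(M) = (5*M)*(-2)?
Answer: 5911/97634 ≈ 0.060542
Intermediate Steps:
O(M) = 5*M/3 (O(M) = -5*M*(-2)/6 = -(-5)*M/3 = 5*M/3)
Z = 21 (Z = -5/2 + (6*((5/3)*4) + 7)/2 = -5/2 + (6*(20/3) + 7)/2 = -5/2 + (40 + 7)/2 = -5/2 + (½)*47 = -5/2 + 47/2 = 21)
o(D, p) = D² - 259*p
o(40, 8 + Z)/(-97634) = (40² - 259*(8 + 21))/(-97634) = (1600 - 259*29)*(-1/97634) = (1600 - 7511)*(-1/97634) = -5911*(-1/97634) = 5911/97634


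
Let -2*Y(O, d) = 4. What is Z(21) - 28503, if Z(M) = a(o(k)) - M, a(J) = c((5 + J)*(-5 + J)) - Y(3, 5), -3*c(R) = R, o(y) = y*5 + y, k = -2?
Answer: -85685/3 ≈ -28562.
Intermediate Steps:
Y(O, d) = -2 (Y(O, d) = -½*4 = -2)
o(y) = 6*y (o(y) = 5*y + y = 6*y)
c(R) = -R/3
a(J) = 2 - (-5 + J)*(5 + J)/3 (a(J) = -(5 + J)*(-5 + J)/3 - 1*(-2) = -(-5 + J)*(5 + J)/3 + 2 = 2 - (-5 + J)*(5 + J)/3)
Z(M) = -113/3 - M (Z(M) = (31/3 - (6*(-2))²/3) - M = (31/3 - ⅓*(-12)²) - M = (31/3 - ⅓*144) - M = (31/3 - 48) - M = -113/3 - M)
Z(21) - 28503 = (-113/3 - 1*21) - 28503 = (-113/3 - 21) - 28503 = -176/3 - 28503 = -85685/3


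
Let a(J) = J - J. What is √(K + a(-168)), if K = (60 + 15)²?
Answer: 75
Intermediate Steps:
a(J) = 0
K = 5625 (K = 75² = 5625)
√(K + a(-168)) = √(5625 + 0) = √5625 = 75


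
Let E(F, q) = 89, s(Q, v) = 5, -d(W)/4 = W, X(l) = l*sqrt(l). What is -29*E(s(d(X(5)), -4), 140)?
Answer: -2581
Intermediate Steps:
X(l) = l**(3/2)
d(W) = -4*W
-29*E(s(d(X(5)), -4), 140) = -29*89 = -2581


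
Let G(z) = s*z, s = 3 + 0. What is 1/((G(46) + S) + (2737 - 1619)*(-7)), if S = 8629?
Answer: 1/941 ≈ 0.0010627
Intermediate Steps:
s = 3
G(z) = 3*z
1/((G(46) + S) + (2737 - 1619)*(-7)) = 1/((3*46 + 8629) + (2737 - 1619)*(-7)) = 1/((138 + 8629) + 1118*(-7)) = 1/(8767 - 7826) = 1/941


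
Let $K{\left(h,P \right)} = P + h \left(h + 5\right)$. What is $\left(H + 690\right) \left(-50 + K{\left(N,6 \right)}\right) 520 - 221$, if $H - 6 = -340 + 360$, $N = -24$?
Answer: $153395619$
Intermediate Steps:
$H = 26$ ($H = 6 + \left(-340 + 360\right) = 6 + 20 = 26$)
$K{\left(h,P \right)} = P + h \left(5 + h\right)$
$\left(H + 690\right) \left(-50 + K{\left(N,6 \right)}\right) 520 - 221 = \left(26 + 690\right) \left(-50 + \left(6 + \left(-24\right)^{2} + 5 \left(-24\right)\right)\right) 520 - 221 = 716 \left(-50 + \left(6 + 576 - 120\right)\right) 520 - 221 = 716 \left(-50 + 462\right) 520 - 221 = 716 \cdot 412 \cdot 520 - 221 = 294992 \cdot 520 - 221 = 153395840 - 221 = 153395619$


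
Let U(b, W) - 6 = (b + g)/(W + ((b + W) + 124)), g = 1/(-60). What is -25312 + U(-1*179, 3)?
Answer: -74388899/2940 ≈ -25302.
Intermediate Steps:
g = -1/60 ≈ -0.016667
U(b, W) = 6 + (-1/60 + b)/(124 + b + 2*W) (U(b, W) = 6 + (b - 1/60)/(W + ((b + W) + 124)) = 6 + (-1/60 + b)/(W + ((W + b) + 124)) = 6 + (-1/60 + b)/(W + (124 + W + b)) = 6 + (-1/60 + b)/(124 + b + 2*W))
-25312 + U(-1*179, 3) = -25312 + (44639 + 420*(-1*179) + 720*3)/(60*(124 - 1*179 + 2*3)) = -25312 + (44639 + 420*(-179) + 2160)/(60*(124 - 179 + 6)) = -25312 + (1/60)*(44639 - 75180 + 2160)/(-49) = -25312 + (1/60)*(-1/49)*(-28381) = -25312 + 28381/2940 = -74388899/2940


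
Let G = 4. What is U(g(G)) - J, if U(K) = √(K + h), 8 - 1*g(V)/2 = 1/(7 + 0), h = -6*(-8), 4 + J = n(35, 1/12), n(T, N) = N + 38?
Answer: -409/12 + √3122/7 ≈ -26.101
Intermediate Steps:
n(T, N) = 38 + N
J = 409/12 (J = -4 + (38 + 1/12) = -4 + 457/12 = 409/12 ≈ 34.083)
h = 48
g(V) = 110/7 (g(V) = 16 - 2/(7 + 0) = 16 - 2/7 = 110/7)
U(K) = √(48 + K) (U(K) = √(K + 48) = √(48 + K))
U(g(G)) - J = √(48 + 110/7) - 1*409/12 = √(446/7) - 409/12 = √3122/7 - 409/12 = -409/12 + √3122/7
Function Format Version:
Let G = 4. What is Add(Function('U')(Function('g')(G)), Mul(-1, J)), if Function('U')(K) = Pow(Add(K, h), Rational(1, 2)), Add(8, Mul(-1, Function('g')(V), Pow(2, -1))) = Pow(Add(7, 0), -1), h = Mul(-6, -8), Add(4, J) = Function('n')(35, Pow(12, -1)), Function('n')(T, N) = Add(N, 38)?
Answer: Add(Rational(-409, 12), Mul(Rational(1, 7), Pow(3122, Rational(1, 2)))) ≈ -26.101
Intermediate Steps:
Function('n')(T, N) = Add(38, N)
J = Rational(409, 12) (J = Add(-4, Add(38, Pow(12, -1))) = Add(-4, Add(38, Rational(1, 12))) = Add(-4, Rational(457, 12)) = Rational(409, 12) ≈ 34.083)
h = 48
Function('g')(V) = Rational(110, 7) (Function('g')(V) = Add(16, Mul(-2, Pow(Add(7, 0), -1))) = Add(16, Mul(-2, Pow(7, -1))) = Add(16, Mul(-2, Rational(1, 7))) = Add(16, Rational(-2, 7)) = Rational(110, 7))
Function('U')(K) = Pow(Add(48, K), Rational(1, 2)) (Function('U')(K) = Pow(Add(K, 48), Rational(1, 2)) = Pow(Add(48, K), Rational(1, 2)))
Add(Function('U')(Function('g')(G)), Mul(-1, J)) = Add(Pow(Add(48, Rational(110, 7)), Rational(1, 2)), Mul(-1, Rational(409, 12))) = Add(Pow(Rational(446, 7), Rational(1, 2)), Rational(-409, 12)) = Add(Mul(Rational(1, 7), Pow(3122, Rational(1, 2))), Rational(-409, 12)) = Add(Rational(-409, 12), Mul(Rational(1, 7), Pow(3122, Rational(1, 2))))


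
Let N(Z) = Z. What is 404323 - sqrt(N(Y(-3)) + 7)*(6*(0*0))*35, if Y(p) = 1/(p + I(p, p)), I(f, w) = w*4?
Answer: 404323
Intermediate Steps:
I(f, w) = 4*w
Y(p) = 1/(5*p) (Y(p) = 1/(p + 4*p) = 1/(5*p))
404323 - sqrt(N(Y(-3)) + 7)*(6*(0*0))*35 = 404323 - sqrt((1/5)/(-3) + 7)*(6*(0*0))*35 = 404323 - sqrt((1/5)*(-1/3) + 7)*(6*0)*35 = 404323 - sqrt(-1/15 + 7)*0*35 = 404323 - sqrt(104/15)*0*35 = 404323 - (2*sqrt(390)/15)*0*35 = 404323 - 0*35 = 404323 - 1*0 = 404323 + 0 = 404323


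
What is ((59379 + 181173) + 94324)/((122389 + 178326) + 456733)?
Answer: 83719/189362 ≈ 0.44211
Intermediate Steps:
((59379 + 181173) + 94324)/((122389 + 178326) + 456733) = (240552 + 94324)/(300715 + 456733) = 334876/757448 = 334876*(1/757448) = 83719/189362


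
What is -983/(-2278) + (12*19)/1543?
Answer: 2036153/3514954 ≈ 0.57928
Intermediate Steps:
-983/(-2278) + (12*19)/1543 = -983*(-1/2278) + 228*(1/1543) = 983/2278 + 228/1543 = 2036153/3514954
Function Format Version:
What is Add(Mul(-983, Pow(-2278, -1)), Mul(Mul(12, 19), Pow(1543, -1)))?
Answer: Rational(2036153, 3514954) ≈ 0.57928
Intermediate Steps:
Add(Mul(-983, Pow(-2278, -1)), Mul(Mul(12, 19), Pow(1543, -1))) = Add(Mul(-983, Rational(-1, 2278)), Mul(228, Rational(1, 1543))) = Add(Rational(983, 2278), Rational(228, 1543)) = Rational(2036153, 3514954)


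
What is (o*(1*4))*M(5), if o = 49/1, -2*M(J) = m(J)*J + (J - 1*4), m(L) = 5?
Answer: -2548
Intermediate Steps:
M(J) = 2 - 3*J (M(J) = -(5*J + (J - 1*4))/2 = -(5*J + (J - 4))/2 = -(5*J + (-4 + J))/2 = -(-4 + 6*J)/2 = 2 - 3*J)
o = 49 (o = 49*1 = 49)
(o*(1*4))*M(5) = (49*(1*4))*(2 - 3*5) = (49*4)*(2 - 15) = 196*(-13) = -2548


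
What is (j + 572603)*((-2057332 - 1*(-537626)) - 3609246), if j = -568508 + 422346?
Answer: -2187195419832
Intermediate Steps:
j = -146162
(j + 572603)*((-2057332 - 1*(-537626)) - 3609246) = (-146162 + 572603)*((-2057332 - 1*(-537626)) - 3609246) = 426441*((-2057332 + 537626) - 3609246) = 426441*(-1519706 - 3609246) = 426441*(-5128952) = -2187195419832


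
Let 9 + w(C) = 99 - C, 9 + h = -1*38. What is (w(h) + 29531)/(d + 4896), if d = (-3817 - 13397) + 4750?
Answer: -7417/1892 ≈ -3.9202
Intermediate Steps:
h = -47 (h = -9 - 1*38 = -9 - 38 = -47)
w(C) = 90 - C (w(C) = -9 + (99 - C) = 90 - C)
d = -12464 (d = -17214 + 4750 = -12464)
(w(h) + 29531)/(d + 4896) = ((90 - 1*(-47)) + 29531)/(-12464 + 4896) = ((90 + 47) + 29531)/(-7568) = (137 + 29531)*(-1/7568) = 29668*(-1/7568) = -7417/1892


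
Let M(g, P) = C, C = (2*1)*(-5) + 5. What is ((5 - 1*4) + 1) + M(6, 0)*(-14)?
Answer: 72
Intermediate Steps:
C = -5 (C = 2*(-5) + 5 = -10 + 5 = -5)
M(g, P) = -5
((5 - 1*4) + 1) + M(6, 0)*(-14) = ((5 - 1*4) + 1) - 5*(-14) = ((5 - 4) + 1) + 70 = (1 + 1) + 70 = 2 + 70 = 72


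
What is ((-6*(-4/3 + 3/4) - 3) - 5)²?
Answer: 81/4 ≈ 20.250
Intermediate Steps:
((-6*(-4/3 + 3/4) - 3) - 5)² = ((-6*(-4*⅓ + 3*(¼)) - 3) - 5)² = ((-6*(-4/3 + ¾) - 3) - 5)² = ((-6*(-7/12) - 3) - 5)² = ((7/2 - 3) - 5)² = (½ - 5)² = (-9/2)² = 81/4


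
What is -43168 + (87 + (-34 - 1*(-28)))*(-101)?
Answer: -51349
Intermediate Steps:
-43168 + (87 + (-34 - 1*(-28)))*(-101) = -43168 + (87 + (-34 + 28))*(-101) = -43168 + (87 - 6)*(-101) = -43168 + 81*(-101) = -43168 - 8181 = -51349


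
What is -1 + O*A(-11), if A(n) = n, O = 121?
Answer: -1332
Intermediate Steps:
-1 + O*A(-11) = -1 + 121*(-11) = -1 - 1331 = -1332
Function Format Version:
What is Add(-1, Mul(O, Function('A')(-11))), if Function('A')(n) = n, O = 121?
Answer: -1332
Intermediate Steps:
Add(-1, Mul(O, Function('A')(-11))) = Add(-1, Mul(121, -11)) = Add(-1, -1331) = -1332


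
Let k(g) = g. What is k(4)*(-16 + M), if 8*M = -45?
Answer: -173/2 ≈ -86.500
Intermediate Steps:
M = -45/8 (M = (⅛)*(-45) = -45/8 ≈ -5.6250)
k(4)*(-16 + M) = 4*(-16 - 45/8) = 4*(-173/8) = -173/2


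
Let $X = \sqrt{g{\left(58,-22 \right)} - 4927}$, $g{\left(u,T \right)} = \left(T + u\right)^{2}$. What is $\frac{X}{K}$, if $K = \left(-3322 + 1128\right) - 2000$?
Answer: $- \frac{i \sqrt{3631}}{4194} \approx - 0.014368 i$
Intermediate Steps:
$K = -4194$ ($K = -2194 - 2000 = -4194$)
$X = i \sqrt{3631}$ ($X = \sqrt{\left(-22 + 58\right)^{2} - 4927} = \sqrt{36^{2} - 4927} = \sqrt{1296 - 4927} = \sqrt{-3631} = i \sqrt{3631} \approx 60.258 i$)
$\frac{X}{K} = \frac{i \sqrt{3631}}{-4194} = i \sqrt{3631} \left(- \frac{1}{4194}\right) = - \frac{i \sqrt{3631}}{4194}$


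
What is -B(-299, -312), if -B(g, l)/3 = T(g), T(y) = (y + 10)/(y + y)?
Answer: 867/598 ≈ 1.4498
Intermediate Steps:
T(y) = (10 + y)/(2*y) (T(y) = (10 + y)/((2*y)) = (10 + y)*(1/(2*y)) = (10 + y)/(2*y))
B(g, l) = -3*(10 + g)/(2*g)
-B(-299, -312) = -(-3/2 - 15/(-299)) = -(-3/2 - 15*(-1/299)) = -(-3/2 + 15/299) = -1*(-867/598) = 867/598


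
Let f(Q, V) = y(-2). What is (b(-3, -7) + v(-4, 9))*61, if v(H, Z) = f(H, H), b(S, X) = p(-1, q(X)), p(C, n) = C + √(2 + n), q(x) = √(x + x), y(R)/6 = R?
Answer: -793 + 61*√(2 + I*√14) ≈ -685.23 + 64.594*I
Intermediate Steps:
y(R) = 6*R
f(Q, V) = -12 (f(Q, V) = 6*(-2) = -12)
q(x) = √2*√x (q(x) = √(2*x) = √2*√x)
b(S, X) = -1 + √(2 + √2*√X)
v(H, Z) = -12
(b(-3, -7) + v(-4, 9))*61 = ((-1 + √(2 + √2*√(-7))) - 12)*61 = ((-1 + √(2 + √2*(I*√7))) - 12)*61 = ((-1 + √(2 + I*√14)) - 12)*61 = (-13 + √(2 + I*√14))*61 = -793 + 61*√(2 + I*√14)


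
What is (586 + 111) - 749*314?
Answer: -234489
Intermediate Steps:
(586 + 111) - 749*314 = 697 - 235186 = -234489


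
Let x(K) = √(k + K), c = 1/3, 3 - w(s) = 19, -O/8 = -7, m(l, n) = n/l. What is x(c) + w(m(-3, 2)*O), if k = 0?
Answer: -16 + √3/3 ≈ -15.423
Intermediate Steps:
O = 56 (O = -8*(-7) = 56)
w(s) = -16 (w(s) = 3 - 1*19 = 3 - 19 = -16)
c = ⅓ ≈ 0.33333
x(K) = √K (x(K) = √(0 + K) = √K)
x(c) + w(m(-3, 2)*O) = √(⅓) - 16 = √3/3 - 16 = -16 + √3/3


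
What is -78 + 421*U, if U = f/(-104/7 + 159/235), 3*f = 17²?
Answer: -205604023/69981 ≈ -2938.0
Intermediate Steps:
f = 289/3 (f = (⅓)*17² = (⅓)*289 = 289/3 ≈ 96.333)
U = -475405/69981 (U = 289/(3*(-104/7 + 159/235)) = 289/(3*(-23327/1645)) = (289/3)*(-1645/23327) = -475405/69981 ≈ -6.7933)
-78 + 421*U = -78 + 421*(-475405/69981) = -78 - 200145505/69981 = -205604023/69981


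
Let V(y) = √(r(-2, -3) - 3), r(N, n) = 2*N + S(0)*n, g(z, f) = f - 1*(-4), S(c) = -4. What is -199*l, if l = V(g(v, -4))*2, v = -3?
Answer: -398*√5 ≈ -889.96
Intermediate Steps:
g(z, f) = 4 + f (g(z, f) = f + 4 = 4 + f)
r(N, n) = -4*n + 2*N (r(N, n) = 2*N - 4*n = -4*n + 2*N)
V(y) = √5 (V(y) = √((-4*(-3) + 2*(-2)) - 3) = √((12 - 4) - 3) = √(8 - 3) = √5)
l = 2*√5 (l = √5*2 = 2*√5 ≈ 4.4721)
-199*l = -398*√5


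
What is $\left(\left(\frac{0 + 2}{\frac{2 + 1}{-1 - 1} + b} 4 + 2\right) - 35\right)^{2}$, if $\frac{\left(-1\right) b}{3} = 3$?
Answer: $\frac{502681}{441} \approx 1139.9$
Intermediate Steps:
$b = -9$ ($b = \left(-3\right) 3 = -9$)
$\left(\left(\frac{0 + 2}{\frac{2 + 1}{-1 - 1} + b} 4 + 2\right) - 35\right)^{2} = \left(\left(\frac{0 + 2}{\frac{2 + 1}{-1 - 1} - 9} \cdot 4 + 2\right) - 35\right)^{2} = \left(\left(\frac{2}{\frac{3}{-2} - 9} \cdot 4 + 2\right) - 35\right)^{2} = \left(\left(\frac{2}{3 \left(- \frac{1}{2}\right) - 9} \cdot 4 + 2\right) - 35\right)^{2} = \left(\left(\frac{2}{- \frac{3}{2} - 9} \cdot 4 + 2\right) - 35\right)^{2} = \left(\left(\frac{2}{- \frac{21}{2}} \cdot 4 + 2\right) - 35\right)^{2} = \left(\left(2 \left(- \frac{2}{21}\right) 4 + 2\right) - 35\right)^{2} = \left(\left(\left(- \frac{4}{21}\right) 4 + 2\right) - 35\right)^{2} = \left(\left(- \frac{16}{21} + 2\right) - 35\right)^{2} = \left(\frac{26}{21} - 35\right)^{2} = \left(- \frac{709}{21}\right)^{2} = \frac{502681}{441}$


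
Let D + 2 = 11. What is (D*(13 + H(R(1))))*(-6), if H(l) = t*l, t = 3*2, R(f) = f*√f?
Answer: -1026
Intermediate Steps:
D = 9 (D = -2 + 11 = 9)
R(f) = f^(3/2)
t = 6
H(l) = 6*l
(D*(13 + H(R(1))))*(-6) = (9*(13 + 6*1^(3/2)))*(-6) = (9*(13 + 6*1))*(-6) = (9*(13 + 6))*(-6) = (9*19)*(-6) = 171*(-6) = -1026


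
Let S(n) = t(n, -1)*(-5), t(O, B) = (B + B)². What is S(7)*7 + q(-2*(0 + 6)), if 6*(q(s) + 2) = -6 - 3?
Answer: -287/2 ≈ -143.50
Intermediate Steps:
t(O, B) = 4*B² (t(O, B) = (2*B)² = 4*B²)
S(n) = -20 (S(n) = (4*(-1)²)*(-5) = (4*1)*(-5) = 4*(-5) = -20)
q(s) = -7/2 (q(s) = -2 + (-6 - 3)/6 = -2 + (⅙)*(-9) = -2 - 3/2 = -7/2)
S(7)*7 + q(-2*(0 + 6)) = -20*7 - 7/2 = -140 - 7/2 = -287/2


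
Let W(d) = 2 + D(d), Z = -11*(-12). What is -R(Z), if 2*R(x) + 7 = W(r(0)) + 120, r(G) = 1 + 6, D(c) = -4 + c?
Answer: -59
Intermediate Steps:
Z = 132
r(G) = 7
W(d) = -2 + d (W(d) = 2 + (-4 + d) = -2 + d)
R(x) = 59 (R(x) = -7/2 + ((-2 + 7) + 120)/2 = -7/2 + (5 + 120)/2 = -7/2 + (½)*125 = -7/2 + 125/2 = 59)
-R(Z) = -1*59 = -59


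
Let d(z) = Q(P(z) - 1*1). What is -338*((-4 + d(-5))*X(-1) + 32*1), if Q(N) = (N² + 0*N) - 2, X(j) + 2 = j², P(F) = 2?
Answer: -12506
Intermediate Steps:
X(j) = -2 + j²
Q(N) = -2 + N² (Q(N) = (N² + 0) - 2 = N² - 2 = -2 + N²)
d(z) = -1 (d(z) = -2 + (2 - 1*1)² = -2 + (2 - 1)² = -2 + 1² = -2 + 1 = -1)
-338*((-4 + d(-5))*X(-1) + 32*1) = -338*((-4 - 1)*(-2 + (-1)²) + 32*1) = -338*(-5*(-2 + 1) + 32) = -338*(-5*(-1) + 32) = -338*(5 + 32) = -338*37 = -12506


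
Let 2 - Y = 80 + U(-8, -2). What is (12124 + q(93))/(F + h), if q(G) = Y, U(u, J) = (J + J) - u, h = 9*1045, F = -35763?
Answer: -2007/4393 ≈ -0.45686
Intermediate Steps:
h = 9405
U(u, J) = -u + 2*J (U(u, J) = 2*J - u = -u + 2*J)
Y = -82 (Y = 2 - (80 + (-1*(-8) + 2*(-2))) = 2 - (80 + (8 - 4)) = 2 - (80 + 4) = 2 - 1*84 = 2 - 84 = -82)
q(G) = -82
(12124 + q(93))/(F + h) = (12124 - 82)/(-35763 + 9405) = 12042/(-26358) = 12042*(-1/26358) = -2007/4393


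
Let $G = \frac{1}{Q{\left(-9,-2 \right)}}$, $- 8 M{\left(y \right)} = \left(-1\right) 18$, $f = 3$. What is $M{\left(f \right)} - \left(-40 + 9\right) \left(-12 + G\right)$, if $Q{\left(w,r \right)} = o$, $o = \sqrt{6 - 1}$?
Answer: $- \frac{1479}{4} + \frac{31 \sqrt{5}}{5} \approx -355.89$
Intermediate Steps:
$M{\left(y \right)} = \frac{9}{4}$ ($M{\left(y \right)} = - \frac{\left(-1\right) 18}{8} = \left(- \frac{1}{8}\right) \left(-18\right) = \frac{9}{4}$)
$o = \sqrt{5} \approx 2.2361$
$Q{\left(w,r \right)} = \sqrt{5}$
$G = \frac{\sqrt{5}}{5}$ ($G = \frac{1}{\sqrt{5}} = \frac{\sqrt{5}}{5} \approx 0.44721$)
$M{\left(f \right)} - \left(-40 + 9\right) \left(-12 + G\right) = \frac{9}{4} - \left(-40 + 9\right) \left(-12 + \frac{\sqrt{5}}{5}\right) = \frac{9}{4} - - 31 \left(-12 + \frac{\sqrt{5}}{5}\right) = \frac{9}{4} - \left(372 - \frac{31 \sqrt{5}}{5}\right) = - \frac{1479}{4} + \frac{31 \sqrt{5}}{5}$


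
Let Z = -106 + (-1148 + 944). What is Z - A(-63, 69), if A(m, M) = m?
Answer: -247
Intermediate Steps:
Z = -310 (Z = -106 - 204 = -310)
Z - A(-63, 69) = -310 - 1*(-63) = -310 + 63 = -247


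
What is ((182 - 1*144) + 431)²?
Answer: 219961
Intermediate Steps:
((182 - 1*144) + 431)² = ((182 - 144) + 431)² = (38 + 431)² = 469² = 219961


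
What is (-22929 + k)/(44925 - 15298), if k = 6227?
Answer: -16702/29627 ≈ -0.56374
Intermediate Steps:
(-22929 + k)/(44925 - 15298) = (-22929 + 6227)/(44925 - 15298) = -16702/29627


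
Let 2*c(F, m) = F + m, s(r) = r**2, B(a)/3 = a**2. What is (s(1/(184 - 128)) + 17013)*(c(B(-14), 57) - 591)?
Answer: -28650436953/6272 ≈ -4.5680e+6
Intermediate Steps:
B(a) = 3*a**2
c(F, m) = F/2 + m/2 (c(F, m) = (F + m)/2 = F/2 + m/2)
(s(1/(184 - 128)) + 17013)*(c(B(-14), 57) - 591) = ((1/(184 - 128))**2 + 17013)*(((3*(-14)**2)/2 + (1/2)*57) - 591) = ((1/56)**2 + 17013)*(((3*196)/2 + 57/2) - 591) = ((1/56)**2 + 17013)*(((1/2)*588 + 57/2) - 591) = (1/3136 + 17013)*((294 + 57/2) - 591) = 53352769*(645/2 - 591)/3136 = (53352769/3136)*(-537/2) = -28650436953/6272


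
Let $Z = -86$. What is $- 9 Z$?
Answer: $774$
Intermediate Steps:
$- 9 Z = \left(-9\right) \left(-86\right) = 774$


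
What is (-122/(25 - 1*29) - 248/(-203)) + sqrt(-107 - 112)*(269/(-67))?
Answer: 12879/406 - 269*I*sqrt(219)/67 ≈ 31.722 - 59.415*I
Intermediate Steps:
(-122/(25 - 1*29) - 248/(-203)) + sqrt(-107 - 112)*(269/(-67)) = (-122/(25 - 29) - 248*(-1/203)) + sqrt(-219)*(269*(-1/67)) = (-122/(-4) + 248/203) + (I*sqrt(219))*(-269/67) = (-122*(-1/4) + 248/203) - 269*I*sqrt(219)/67 = (61/2 + 248/203) - 269*I*sqrt(219)/67 = 12879/406 - 269*I*sqrt(219)/67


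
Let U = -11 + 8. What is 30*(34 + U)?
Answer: 930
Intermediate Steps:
U = -3
30*(34 + U) = 30*(34 - 3) = 30*31 = 930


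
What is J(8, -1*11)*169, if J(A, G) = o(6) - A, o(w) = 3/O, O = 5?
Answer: -6253/5 ≈ -1250.6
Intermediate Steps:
o(w) = ⅗ (o(w) = 3/5 = 3*(⅕) = ⅗)
J(A, G) = ⅗ - A
J(8, -1*11)*169 = (⅗ - 1*8)*169 = (⅗ - 8)*169 = -37/5*169 = -6253/5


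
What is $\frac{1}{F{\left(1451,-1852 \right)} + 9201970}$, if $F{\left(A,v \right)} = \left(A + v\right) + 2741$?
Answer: $\frac{1}{9204310} \approx 1.0864 \cdot 10^{-7}$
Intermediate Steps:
$F{\left(A,v \right)} = 2741 + A + v$
$\frac{1}{F{\left(1451,-1852 \right)} + 9201970} = \frac{1}{\left(2741 + 1451 - 1852\right) + 9201970} = \frac{1}{2340 + 9201970} = \frac{1}{9204310}$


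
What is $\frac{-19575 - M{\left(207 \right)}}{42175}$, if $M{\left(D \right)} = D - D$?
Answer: $- \frac{783}{1687} \approx -0.46414$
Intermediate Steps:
$M{\left(D \right)} = 0$
$\frac{-19575 - M{\left(207 \right)}}{42175} = \frac{-19575 - 0}{42175} = \left(-19575 + 0\right) \frac{1}{42175} = \left(-19575\right) \frac{1}{42175} = - \frac{783}{1687}$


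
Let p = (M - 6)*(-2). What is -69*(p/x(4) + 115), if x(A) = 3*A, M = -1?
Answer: -16031/2 ≈ -8015.5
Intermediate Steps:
p = 14 (p = (-1 - 6)*(-2) = -7*(-2) = 14)
-69*(p/x(4) + 115) = -69*(14/((3*4)) + 115) = -69*(14/12 + 115) = -69*(14*(1/12) + 115) = -69*(7/6 + 115) = -69*697/6 = -16031/2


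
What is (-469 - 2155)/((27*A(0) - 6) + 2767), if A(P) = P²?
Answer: -2624/2761 ≈ -0.95038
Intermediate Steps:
(-469 - 2155)/((27*A(0) - 6) + 2767) = (-469 - 2155)/((27*0² - 6) + 2767) = -2624/((27*0 - 6) + 2767) = -2624/((0 - 6) + 2767) = -2624/(-6 + 2767) = -2624/2761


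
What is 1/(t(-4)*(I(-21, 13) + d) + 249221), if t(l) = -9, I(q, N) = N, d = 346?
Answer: 1/245990 ≈ 4.0652e-6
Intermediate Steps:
1/(t(-4)*(I(-21, 13) + d) + 249221) = 1/(-9*(13 + 346) + 249221) = 1/(-9*359 + 249221) = 1/(-3231 + 249221) = 1/245990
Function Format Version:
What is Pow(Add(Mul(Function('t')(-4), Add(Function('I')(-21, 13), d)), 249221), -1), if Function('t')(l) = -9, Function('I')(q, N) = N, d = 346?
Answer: Rational(1, 245990) ≈ 4.0652e-6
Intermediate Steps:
Pow(Add(Mul(Function('t')(-4), Add(Function('I')(-21, 13), d)), 249221), -1) = Pow(Add(Mul(-9, Add(13, 346)), 249221), -1) = Pow(Add(Mul(-9, 359), 249221), -1) = Pow(Add(-3231, 249221), -1) = Pow(245990, -1) = Rational(1, 245990)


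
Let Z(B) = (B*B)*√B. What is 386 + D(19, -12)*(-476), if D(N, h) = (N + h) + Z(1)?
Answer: -3422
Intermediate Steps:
Z(B) = B^(5/2) (Z(B) = B²*√B = B^(5/2))
D(N, h) = 1 + N + h (D(N, h) = (N + h) + 1^(5/2) = (N + h) + 1 = 1 + N + h)
386 + D(19, -12)*(-476) = 386 + (1 + 19 - 12)*(-476) = 386 + 8*(-476) = 386 - 3808 = -3422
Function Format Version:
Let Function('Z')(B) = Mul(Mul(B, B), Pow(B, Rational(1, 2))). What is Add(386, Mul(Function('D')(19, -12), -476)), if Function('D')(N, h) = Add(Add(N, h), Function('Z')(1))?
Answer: -3422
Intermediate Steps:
Function('Z')(B) = Pow(B, Rational(5, 2)) (Function('Z')(B) = Mul(Pow(B, 2), Pow(B, Rational(1, 2))) = Pow(B, Rational(5, 2)))
Function('D')(N, h) = Add(1, N, h) (Function('D')(N, h) = Add(Add(N, h), Pow(1, Rational(5, 2))) = Add(Add(N, h), 1) = Add(1, N, h))
Add(386, Mul(Function('D')(19, -12), -476)) = Add(386, Mul(Add(1, 19, -12), -476)) = Add(386, Mul(8, -476)) = Add(386, -3808) = -3422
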